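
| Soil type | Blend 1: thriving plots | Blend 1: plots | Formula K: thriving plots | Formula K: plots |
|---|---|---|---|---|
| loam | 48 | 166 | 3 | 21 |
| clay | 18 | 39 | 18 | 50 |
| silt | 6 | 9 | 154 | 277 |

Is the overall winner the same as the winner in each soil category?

No

Loam: Blend 1 48/166 = 28.9%, Formula K 3/21 = 14.3% → Blend 1
Clay: Blend 1 18/39 = 46.2%, Formula K 18/50 = 36.0% → Blend 1
Silt: Blend 1 6/9 = 66.7%, Formula K 154/277 = 55.6% → Blend 1
Overall: Blend 1 72/214 = 33.6%, Formula K 175/348 = 50.3% → Formula K
Blend 1 wins each soil group but Formula K wins overall — the comparison reverses. Blend 1's plots skew toward loam, which has a lower base rate.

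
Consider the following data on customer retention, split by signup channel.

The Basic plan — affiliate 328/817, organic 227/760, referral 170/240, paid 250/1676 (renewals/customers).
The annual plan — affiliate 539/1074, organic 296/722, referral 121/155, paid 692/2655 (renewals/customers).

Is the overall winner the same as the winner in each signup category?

Affiliate: the Basic plan 328/817 = 40.1%, the annual plan 539/1074 = 50.2% → the annual plan
Organic: the Basic plan 227/760 = 29.9%, the annual plan 296/722 = 41.0% → the annual plan
Referral: the Basic plan 170/240 = 70.8%, the annual plan 121/155 = 78.1% → the annual plan
Paid: the Basic plan 250/1676 = 14.9%, the annual plan 692/2655 = 26.1% → the annual plan
Overall: the Basic plan 975/3493 = 27.9%, the annual plan 1648/4606 = 35.8% → the annual plan
The annual plan wins overall and in every signup group — no reversal.

Yes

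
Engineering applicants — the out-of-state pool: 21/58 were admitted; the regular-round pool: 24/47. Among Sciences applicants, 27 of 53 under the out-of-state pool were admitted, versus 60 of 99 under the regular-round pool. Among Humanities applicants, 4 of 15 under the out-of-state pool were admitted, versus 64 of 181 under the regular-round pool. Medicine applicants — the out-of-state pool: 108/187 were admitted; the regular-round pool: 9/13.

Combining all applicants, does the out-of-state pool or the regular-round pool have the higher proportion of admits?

the out-of-state pool

Engineering: the out-of-state pool 21/58 = 36.2%, the regular-round pool 24/47 = 51.1% → the regular-round pool
Sciences: the out-of-state pool 27/53 = 50.9%, the regular-round pool 60/99 = 60.6% → the regular-round pool
Humanities: the out-of-state pool 4/15 = 26.7%, the regular-round pool 64/181 = 35.4% → the regular-round pool
Medicine: the out-of-state pool 108/187 = 57.8%, the regular-round pool 9/13 = 69.2% → the regular-round pool
Overall: the out-of-state pool 160/313 = 51.1%, the regular-round pool 157/340 = 46.2% → the out-of-state pool
(The regular-round pool wins every department group but the out-of-state pool wins overall — the regular-round pool's applicants skew toward the low-rate Humanities group.)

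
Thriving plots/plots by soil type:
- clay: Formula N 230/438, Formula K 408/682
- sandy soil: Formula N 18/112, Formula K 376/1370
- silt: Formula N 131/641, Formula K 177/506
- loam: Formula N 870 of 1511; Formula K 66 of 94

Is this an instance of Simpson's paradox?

Clay: Formula N 230/438 = 52.5%, Formula K 408/682 = 59.8% → Formula K
Sandy soil: Formula N 18/112 = 16.1%, Formula K 376/1370 = 27.4% → Formula K
Silt: Formula N 131/641 = 20.4%, Formula K 177/506 = 35.0% → Formula K
Loam: Formula N 870/1511 = 57.6%, Formula K 66/94 = 70.2% → Formula K
Overall: Formula N 1249/2702 = 46.2%, Formula K 1027/2652 = 38.7% → Formula N
Formula K wins each soil group but Formula N wins overall — the comparison reverses. Formula K's plots skew toward sandy soil, which has a lower base rate.

Yes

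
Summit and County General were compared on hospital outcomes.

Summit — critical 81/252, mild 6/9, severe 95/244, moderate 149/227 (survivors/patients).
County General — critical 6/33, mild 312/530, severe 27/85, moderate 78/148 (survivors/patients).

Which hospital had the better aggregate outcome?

Critical: Summit 81/252 = 32.1%, County General 6/33 = 18.2% → Summit
Mild: Summit 6/9 = 66.7%, County General 312/530 = 58.9% → Summit
Severe: Summit 95/244 = 38.9%, County General 27/85 = 31.8% → Summit
Moderate: Summit 149/227 = 65.6%, County General 78/148 = 52.7% → Summit
Overall: Summit 331/732 = 45.2%, County General 423/796 = 53.1% → County General
(Summit wins every case group but County General wins overall — Summit's patients skew toward the low-rate critical group.)

County General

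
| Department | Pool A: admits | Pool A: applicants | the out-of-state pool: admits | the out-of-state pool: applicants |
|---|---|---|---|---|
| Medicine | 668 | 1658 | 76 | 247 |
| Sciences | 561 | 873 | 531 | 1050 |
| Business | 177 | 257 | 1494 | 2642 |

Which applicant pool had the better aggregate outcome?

the out-of-state pool

Medicine: Pool A 668/1658 = 40.3%, the out-of-state pool 76/247 = 30.8% → Pool A
Sciences: Pool A 561/873 = 64.3%, the out-of-state pool 531/1050 = 50.6% → Pool A
Business: Pool A 177/257 = 68.9%, the out-of-state pool 1494/2642 = 56.5% → Pool A
Overall: Pool A 1406/2788 = 50.4%, the out-of-state pool 2101/3939 = 53.3% → the out-of-state pool
(Pool A wins every department group but the out-of-state pool wins overall — Pool A's applicants skew toward the low-rate Medicine group.)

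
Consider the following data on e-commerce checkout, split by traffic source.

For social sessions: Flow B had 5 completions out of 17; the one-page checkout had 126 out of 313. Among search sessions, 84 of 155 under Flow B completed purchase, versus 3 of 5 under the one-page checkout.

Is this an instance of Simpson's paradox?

Yes

Social: Flow B 5/17 = 29.4%, the one-page checkout 126/313 = 40.3% → the one-page checkout
Search: Flow B 84/155 = 54.2%, the one-page checkout 3/5 = 60.0% → the one-page checkout
Overall: Flow B 89/172 = 51.7%, the one-page checkout 129/318 = 40.6% → Flow B
The one-page checkout wins each traffic group but Flow B wins overall — the comparison reverses. The one-page checkout's sessions skew toward social, which has a lower base rate.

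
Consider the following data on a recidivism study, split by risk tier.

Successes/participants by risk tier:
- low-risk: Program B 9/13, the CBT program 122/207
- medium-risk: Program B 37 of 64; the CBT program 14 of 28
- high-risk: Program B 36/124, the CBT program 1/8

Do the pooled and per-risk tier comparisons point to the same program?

Low-risk: Program B 9/13 = 69.2%, the CBT program 122/207 = 58.9% → Program B
Medium-risk: Program B 37/64 = 57.8%, the CBT program 14/28 = 50.0% → Program B
High-risk: Program B 36/124 = 29.0%, the CBT program 1/8 = 12.5% → Program B
Overall: Program B 82/201 = 40.8%, the CBT program 137/243 = 56.4% → the CBT program
Program B wins each risk group but the CBT program wins overall — the comparison reverses. Program B's participants skew toward high-risk, which has a lower base rate.

No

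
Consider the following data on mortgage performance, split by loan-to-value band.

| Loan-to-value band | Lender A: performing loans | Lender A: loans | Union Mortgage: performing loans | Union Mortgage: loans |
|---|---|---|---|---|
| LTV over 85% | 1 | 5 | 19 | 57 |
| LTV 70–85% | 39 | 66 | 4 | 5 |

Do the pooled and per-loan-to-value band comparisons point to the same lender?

No

LTV over 85%: Lender A 1/5 = 20.0%, Union Mortgage 19/57 = 33.3% → Union Mortgage
LTV 70–85%: Lender A 39/66 = 59.1%, Union Mortgage 4/5 = 80.0% → Union Mortgage
Overall: Lender A 40/71 = 56.3%, Union Mortgage 23/62 = 37.1% → Lender A
Union Mortgage wins each loan-to-value group but Lender A wins overall — the comparison reverses. Union Mortgage's loans skew toward LTV over 85%, which has a lower base rate.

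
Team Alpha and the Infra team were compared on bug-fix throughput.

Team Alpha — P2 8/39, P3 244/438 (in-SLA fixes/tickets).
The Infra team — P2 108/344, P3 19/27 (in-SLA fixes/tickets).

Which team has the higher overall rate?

P2: Team Alpha 8/39 = 20.5%, the Infra team 108/344 = 31.4% → the Infra team
P3: Team Alpha 244/438 = 55.7%, the Infra team 19/27 = 70.4% → the Infra team
Overall: Team Alpha 252/477 = 52.8%, the Infra team 127/371 = 34.2% → Team Alpha
(The Infra team wins every ticket group but Team Alpha wins overall — the Infra team's tickets skew toward the low-rate P2 group.)

Team Alpha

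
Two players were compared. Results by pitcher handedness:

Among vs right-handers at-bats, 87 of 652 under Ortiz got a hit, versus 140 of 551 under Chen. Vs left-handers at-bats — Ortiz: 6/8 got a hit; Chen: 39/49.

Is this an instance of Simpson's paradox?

No

Vs right-handers: Ortiz 87/652 = 13.3%, Chen 140/551 = 25.4% → Chen
Vs left-handers: Ortiz 6/8 = 75.0%, Chen 39/49 = 79.6% → Chen
Overall: Ortiz 93/660 = 14.1%, Chen 179/600 = 29.8% → Chen
Chen wins overall and in every pitcher group — no reversal.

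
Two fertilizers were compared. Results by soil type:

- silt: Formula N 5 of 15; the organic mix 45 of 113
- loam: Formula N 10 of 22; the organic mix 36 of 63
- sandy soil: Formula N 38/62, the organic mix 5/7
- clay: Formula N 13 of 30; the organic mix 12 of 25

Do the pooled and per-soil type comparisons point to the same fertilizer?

No

Silt: Formula N 5/15 = 33.3%, the organic mix 45/113 = 39.8% → the organic mix
Loam: Formula N 10/22 = 45.5%, the organic mix 36/63 = 57.1% → the organic mix
Sandy soil: Formula N 38/62 = 61.3%, the organic mix 5/7 = 71.4% → the organic mix
Clay: Formula N 13/30 = 43.3%, the organic mix 12/25 = 48.0% → the organic mix
Overall: Formula N 66/129 = 51.2%, the organic mix 98/208 = 47.1% → Formula N
The organic mix wins each soil group but Formula N wins overall — the comparison reverses. The organic mix's plots skew toward silt, which has a lower base rate.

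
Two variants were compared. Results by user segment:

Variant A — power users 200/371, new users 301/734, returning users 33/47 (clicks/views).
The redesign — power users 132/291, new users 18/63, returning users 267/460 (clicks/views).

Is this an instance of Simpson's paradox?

Yes

Power users: Variant A 200/371 = 53.9%, the redesign 132/291 = 45.4% → Variant A
New users: Variant A 301/734 = 41.0%, the redesign 18/63 = 28.6% → Variant A
Returning users: Variant A 33/47 = 70.2%, the redesign 267/460 = 58.0% → Variant A
Overall: Variant A 534/1152 = 46.4%, the redesign 417/814 = 51.2% → the redesign
Variant A wins each user group but the redesign wins overall — the comparison reverses. Variant A's views skew toward new users, which has a lower base rate.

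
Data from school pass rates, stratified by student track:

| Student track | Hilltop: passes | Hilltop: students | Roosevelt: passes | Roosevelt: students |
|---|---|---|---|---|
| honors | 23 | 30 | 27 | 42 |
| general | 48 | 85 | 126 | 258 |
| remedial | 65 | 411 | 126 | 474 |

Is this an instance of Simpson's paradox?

Honors: Hilltop 23/30 = 76.7%, Roosevelt 27/42 = 64.3% → Hilltop
General: Hilltop 48/85 = 56.5%, Roosevelt 126/258 = 48.8% → Hilltop
Remedial: Hilltop 65/411 = 15.8%, Roosevelt 126/474 = 26.6% → Roosevelt
Overall: Hilltop 136/526 = 25.9%, Roosevelt 279/774 = 36.0% → Roosevelt
Neither sweeps: Hilltop wins 2 of 3 groups, Roosevelt wins 1. Roosevelt wins overall but not every group — no Simpson reversal.

No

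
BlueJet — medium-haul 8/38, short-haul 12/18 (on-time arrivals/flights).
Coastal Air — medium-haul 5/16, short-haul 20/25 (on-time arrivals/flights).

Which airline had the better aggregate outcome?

Medium-haul: BlueJet 8/38 = 21.1%, Coastal Air 5/16 = 31.2% → Coastal Air
Short-haul: BlueJet 12/18 = 66.7%, Coastal Air 20/25 = 80.0% → Coastal Air
Overall: BlueJet 20/56 = 35.7%, Coastal Air 25/41 = 61.0% → Coastal Air

Coastal Air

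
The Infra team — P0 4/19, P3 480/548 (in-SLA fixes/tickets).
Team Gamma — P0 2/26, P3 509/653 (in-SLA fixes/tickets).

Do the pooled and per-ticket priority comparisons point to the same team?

Yes

P0: the Infra team 4/19 = 21.1%, Team Gamma 2/26 = 7.7% → the Infra team
P3: the Infra team 480/548 = 87.6%, Team Gamma 509/653 = 77.9% → the Infra team
Overall: the Infra team 484/567 = 85.4%, Team Gamma 511/679 = 75.3% → the Infra team
The Infra team wins overall and in every ticket group — no reversal.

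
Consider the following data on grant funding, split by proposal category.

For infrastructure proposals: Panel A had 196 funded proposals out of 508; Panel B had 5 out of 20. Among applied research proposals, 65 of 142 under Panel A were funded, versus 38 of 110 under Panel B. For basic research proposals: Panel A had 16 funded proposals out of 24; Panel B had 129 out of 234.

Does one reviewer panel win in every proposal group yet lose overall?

Infrastructure: Panel A 196/508 = 38.6%, Panel B 5/20 = 25.0% → Panel A
Applied research: Panel A 65/142 = 45.8%, Panel B 38/110 = 34.5% → Panel A
Basic research: Panel A 16/24 = 66.7%, Panel B 129/234 = 55.1% → Panel A
Overall: Panel A 277/674 = 41.1%, Panel B 172/364 = 47.3% → Panel B
Panel A wins each proposal group but Panel B wins overall — the comparison reverses. Panel A's proposals skew toward infrastructure, which has a lower base rate.

Yes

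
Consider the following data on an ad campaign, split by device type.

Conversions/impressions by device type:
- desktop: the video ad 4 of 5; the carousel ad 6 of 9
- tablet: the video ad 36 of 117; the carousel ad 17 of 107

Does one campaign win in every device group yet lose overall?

No

Desktop: the video ad 4/5 = 80.0%, the carousel ad 6/9 = 66.7% → the video ad
Tablet: the video ad 36/117 = 30.8%, the carousel ad 17/107 = 15.9% → the video ad
Overall: the video ad 40/122 = 32.8%, the carousel ad 23/116 = 19.8% → the video ad
The video ad wins overall and in every device group — no reversal.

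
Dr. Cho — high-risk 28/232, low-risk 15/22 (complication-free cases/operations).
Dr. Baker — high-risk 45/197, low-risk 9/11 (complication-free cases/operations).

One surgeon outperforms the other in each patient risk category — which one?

Dr. Baker

High-risk: Dr. Cho 28/232 = 12.1%, Dr. Baker 45/197 = 22.8% → Dr. Baker
Low-risk: Dr. Cho 15/22 = 68.2%, Dr. Baker 9/11 = 81.8% → Dr. Baker
Dr. Baker has the higher rate in both groups.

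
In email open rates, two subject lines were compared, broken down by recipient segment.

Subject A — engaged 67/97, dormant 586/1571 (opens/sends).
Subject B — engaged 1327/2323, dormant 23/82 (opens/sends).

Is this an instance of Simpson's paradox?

Engaged: Subject A 67/97 = 69.1%, Subject B 1327/2323 = 57.1% → Subject A
Dormant: Subject A 586/1571 = 37.3%, Subject B 23/82 = 28.0% → Subject A
Overall: Subject A 653/1668 = 39.1%, Subject B 1350/2405 = 56.1% → Subject B
Subject A wins each recipient group but Subject B wins overall — the comparison reverses. Subject A's sends skew toward dormant, which has a lower base rate.

Yes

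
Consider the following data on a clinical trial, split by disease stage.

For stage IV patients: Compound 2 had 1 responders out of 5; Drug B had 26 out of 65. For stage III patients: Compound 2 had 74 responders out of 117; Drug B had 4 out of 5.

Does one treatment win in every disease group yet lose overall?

Yes

Stage IV: Compound 2 1/5 = 20.0%, Drug B 26/65 = 40.0% → Drug B
Stage III: Compound 2 74/117 = 63.2%, Drug B 4/5 = 80.0% → Drug B
Overall: Compound 2 75/122 = 61.5%, Drug B 30/70 = 42.9% → Compound 2
Drug B wins each disease group but Compound 2 wins overall — the comparison reverses. Drug B's patients skew toward stage IV, which has a lower base rate.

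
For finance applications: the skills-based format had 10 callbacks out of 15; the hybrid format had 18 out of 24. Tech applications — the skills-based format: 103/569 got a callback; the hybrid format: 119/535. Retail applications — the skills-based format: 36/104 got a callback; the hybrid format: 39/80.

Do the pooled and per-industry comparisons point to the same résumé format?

Yes

Finance: the skills-based format 10/15 = 66.7%, the hybrid format 18/24 = 75.0% → the hybrid format
Tech: the skills-based format 103/569 = 18.1%, the hybrid format 119/535 = 22.2% → the hybrid format
Retail: the skills-based format 36/104 = 34.6%, the hybrid format 39/80 = 48.8% → the hybrid format
Overall: the skills-based format 149/688 = 21.7%, the hybrid format 176/639 = 27.5% → the hybrid format
The hybrid format wins overall and in every industry group — no reversal.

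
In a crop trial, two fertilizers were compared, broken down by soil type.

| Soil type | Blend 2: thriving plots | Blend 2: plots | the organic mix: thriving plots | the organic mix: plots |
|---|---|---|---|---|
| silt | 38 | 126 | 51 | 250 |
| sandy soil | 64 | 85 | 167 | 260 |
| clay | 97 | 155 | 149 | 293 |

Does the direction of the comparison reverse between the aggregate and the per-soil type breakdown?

No

Silt: Blend 2 38/126 = 30.2%, the organic mix 51/250 = 20.4% → Blend 2
Sandy soil: Blend 2 64/85 = 75.3%, the organic mix 167/260 = 64.2% → Blend 2
Clay: Blend 2 97/155 = 62.6%, the organic mix 149/293 = 50.9% → Blend 2
Overall: Blend 2 199/366 = 54.4%, the organic mix 367/803 = 45.7% → Blend 2
Blend 2 wins overall and in every soil group — no reversal.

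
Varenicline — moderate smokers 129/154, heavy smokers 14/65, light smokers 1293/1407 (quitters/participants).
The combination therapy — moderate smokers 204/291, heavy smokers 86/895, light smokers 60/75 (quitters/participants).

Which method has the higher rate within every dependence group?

varenicline

Moderate smokers: varenicline 129/154 = 83.8%, the combination therapy 204/291 = 70.1% → varenicline
Heavy smokers: varenicline 14/65 = 21.5%, the combination therapy 86/895 = 9.6% → varenicline
Light smokers: varenicline 1293/1407 = 91.9%, the combination therapy 60/75 = 80.0% → varenicline
Varenicline has the higher rate in all 3 groups.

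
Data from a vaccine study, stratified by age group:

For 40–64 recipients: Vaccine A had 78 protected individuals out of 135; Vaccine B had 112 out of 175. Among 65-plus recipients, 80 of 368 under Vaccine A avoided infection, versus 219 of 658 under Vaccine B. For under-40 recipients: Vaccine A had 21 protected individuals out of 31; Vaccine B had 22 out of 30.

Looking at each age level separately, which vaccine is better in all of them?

40–64: Vaccine A 78/135 = 57.8%, Vaccine B 112/175 = 64.0% → Vaccine B
65-plus: Vaccine A 80/368 = 21.7%, Vaccine B 219/658 = 33.3% → Vaccine B
Under-40: Vaccine A 21/31 = 67.7%, Vaccine B 22/30 = 73.3% → Vaccine B
Vaccine B has the higher rate in all 3 groups.

Vaccine B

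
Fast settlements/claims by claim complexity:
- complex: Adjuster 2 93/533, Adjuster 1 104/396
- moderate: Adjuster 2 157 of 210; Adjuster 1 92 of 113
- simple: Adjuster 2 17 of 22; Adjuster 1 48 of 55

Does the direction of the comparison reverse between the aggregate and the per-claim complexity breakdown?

No

Complex: Adjuster 2 93/533 = 17.4%, Adjuster 1 104/396 = 26.3% → Adjuster 1
Moderate: Adjuster 2 157/210 = 74.8%, Adjuster 1 92/113 = 81.4% → Adjuster 1
Simple: Adjuster 2 17/22 = 77.3%, Adjuster 1 48/55 = 87.3% → Adjuster 1
Overall: Adjuster 2 267/765 = 34.9%, Adjuster 1 244/564 = 43.3% → Adjuster 1
Adjuster 1 wins overall and in every claim group — no reversal.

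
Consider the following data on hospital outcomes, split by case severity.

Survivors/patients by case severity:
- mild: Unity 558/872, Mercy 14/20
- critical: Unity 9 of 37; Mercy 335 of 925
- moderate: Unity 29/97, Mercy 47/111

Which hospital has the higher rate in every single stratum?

Mild: Unity 558/872 = 64.0%, Mercy 14/20 = 70.0% → Mercy
Critical: Unity 9/37 = 24.3%, Mercy 335/925 = 36.2% → Mercy
Moderate: Unity 29/97 = 29.9%, Mercy 47/111 = 42.3% → Mercy
Mercy has the higher rate in all 3 groups.

Mercy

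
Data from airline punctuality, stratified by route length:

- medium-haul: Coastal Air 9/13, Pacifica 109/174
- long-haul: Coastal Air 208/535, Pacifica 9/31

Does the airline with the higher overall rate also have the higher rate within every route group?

Medium-haul: Coastal Air 9/13 = 69.2%, Pacifica 109/174 = 62.6% → Coastal Air
Long-haul: Coastal Air 208/535 = 38.9%, Pacifica 9/31 = 29.0% → Coastal Air
Overall: Coastal Air 217/548 = 39.6%, Pacifica 118/205 = 57.6% → Pacifica
Coastal Air wins each route group but Pacifica wins overall — the comparison reverses. Coastal Air's flights skew toward long-haul, which has a lower base rate.

No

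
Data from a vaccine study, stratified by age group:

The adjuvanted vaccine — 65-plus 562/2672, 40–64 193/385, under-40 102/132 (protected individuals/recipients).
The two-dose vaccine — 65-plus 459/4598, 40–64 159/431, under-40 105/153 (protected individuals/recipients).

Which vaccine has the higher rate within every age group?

the adjuvanted vaccine

65-plus: the adjuvanted vaccine 562/2672 = 21.0%, the two-dose vaccine 459/4598 = 10.0% → the adjuvanted vaccine
40–64: the adjuvanted vaccine 193/385 = 50.1%, the two-dose vaccine 159/431 = 36.9% → the adjuvanted vaccine
Under-40: the adjuvanted vaccine 102/132 = 77.3%, the two-dose vaccine 105/153 = 68.6% → the adjuvanted vaccine
The adjuvanted vaccine has the higher rate in all 3 groups.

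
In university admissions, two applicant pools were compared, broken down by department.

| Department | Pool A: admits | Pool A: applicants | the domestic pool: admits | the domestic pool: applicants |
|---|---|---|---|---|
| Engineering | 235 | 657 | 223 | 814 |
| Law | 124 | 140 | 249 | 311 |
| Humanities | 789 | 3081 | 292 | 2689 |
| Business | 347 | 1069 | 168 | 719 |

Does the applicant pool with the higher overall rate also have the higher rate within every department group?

Yes

Engineering: Pool A 235/657 = 35.8%, the domestic pool 223/814 = 27.4% → Pool A
Law: Pool A 124/140 = 88.6%, the domestic pool 249/311 = 80.1% → Pool A
Humanities: Pool A 789/3081 = 25.6%, the domestic pool 292/2689 = 10.9% → Pool A
Business: Pool A 347/1069 = 32.5%, the domestic pool 168/719 = 23.4% → Pool A
Overall: Pool A 1495/4947 = 30.2%, the domestic pool 932/4533 = 20.6% → Pool A
Pool A wins overall and in every department group — no reversal.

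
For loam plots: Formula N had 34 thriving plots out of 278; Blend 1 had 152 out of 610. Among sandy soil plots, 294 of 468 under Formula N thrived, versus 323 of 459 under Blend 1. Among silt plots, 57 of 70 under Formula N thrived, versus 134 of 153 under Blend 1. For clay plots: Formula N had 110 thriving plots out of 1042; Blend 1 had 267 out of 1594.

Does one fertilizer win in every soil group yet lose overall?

Loam: Formula N 34/278 = 12.2%, Blend 1 152/610 = 24.9% → Blend 1
Sandy soil: Formula N 294/468 = 62.8%, Blend 1 323/459 = 70.4% → Blend 1
Silt: Formula N 57/70 = 81.4%, Blend 1 134/153 = 87.6% → Blend 1
Clay: Formula N 110/1042 = 10.6%, Blend 1 267/1594 = 16.8% → Blend 1
Overall: Formula N 495/1858 = 26.6%, Blend 1 876/2816 = 31.1% → Blend 1
Blend 1 wins overall and in every soil group — no reversal.

No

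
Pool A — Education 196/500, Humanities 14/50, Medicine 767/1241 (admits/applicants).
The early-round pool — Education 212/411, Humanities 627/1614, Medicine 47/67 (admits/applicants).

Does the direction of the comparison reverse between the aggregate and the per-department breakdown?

Education: Pool A 196/500 = 39.2%, the early-round pool 212/411 = 51.6% → the early-round pool
Humanities: Pool A 14/50 = 28.0%, the early-round pool 627/1614 = 38.8% → the early-round pool
Medicine: Pool A 767/1241 = 61.8%, the early-round pool 47/67 = 70.1% → the early-round pool
Overall: Pool A 977/1791 = 54.6%, the early-round pool 886/2092 = 42.4% → Pool A
The early-round pool wins each department group but Pool A wins overall — the comparison reverses. The early-round pool's applicants skew toward Humanities, which has a lower base rate.

Yes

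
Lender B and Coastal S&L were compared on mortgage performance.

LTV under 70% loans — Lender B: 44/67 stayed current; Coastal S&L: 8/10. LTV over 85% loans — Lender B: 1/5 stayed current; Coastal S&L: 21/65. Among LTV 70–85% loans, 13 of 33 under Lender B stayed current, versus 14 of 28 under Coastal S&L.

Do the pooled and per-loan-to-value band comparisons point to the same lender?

LTV under 70%: Lender B 44/67 = 65.7%, Coastal S&L 8/10 = 80.0% → Coastal S&L
LTV over 85%: Lender B 1/5 = 20.0%, Coastal S&L 21/65 = 32.3% → Coastal S&L
LTV 70–85%: Lender B 13/33 = 39.4%, Coastal S&L 14/28 = 50.0% → Coastal S&L
Overall: Lender B 58/105 = 55.2%, Coastal S&L 43/103 = 41.7% → Lender B
Coastal S&L wins each loan-to-value group but Lender B wins overall — the comparison reverses. Coastal S&L's loans skew toward LTV over 85%, which has a lower base rate.

No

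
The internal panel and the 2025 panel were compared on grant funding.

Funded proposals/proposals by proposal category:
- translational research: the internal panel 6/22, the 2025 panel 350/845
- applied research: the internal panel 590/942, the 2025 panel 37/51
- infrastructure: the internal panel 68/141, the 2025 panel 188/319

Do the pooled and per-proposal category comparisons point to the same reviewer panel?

No

Translational research: the internal panel 6/22 = 27.3%, the 2025 panel 350/845 = 41.4% → the 2025 panel
Applied research: the internal panel 590/942 = 62.6%, the 2025 panel 37/51 = 72.5% → the 2025 panel
Infrastructure: the internal panel 68/141 = 48.2%, the 2025 panel 188/319 = 58.9% → the 2025 panel
Overall: the internal panel 664/1105 = 60.1%, the 2025 panel 575/1215 = 47.3% → the internal panel
The 2025 panel wins each proposal group but the internal panel wins overall — the comparison reverses. The 2025 panel's proposals skew toward translational research, which has a lower base rate.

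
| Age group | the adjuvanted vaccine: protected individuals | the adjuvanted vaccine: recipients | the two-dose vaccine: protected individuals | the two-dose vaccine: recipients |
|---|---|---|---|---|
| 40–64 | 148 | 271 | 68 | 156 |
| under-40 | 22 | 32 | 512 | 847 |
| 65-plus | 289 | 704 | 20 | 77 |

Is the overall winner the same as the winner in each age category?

No

40–64: the adjuvanted vaccine 148/271 = 54.6%, the two-dose vaccine 68/156 = 43.6% → the adjuvanted vaccine
Under-40: the adjuvanted vaccine 22/32 = 68.8%, the two-dose vaccine 512/847 = 60.4% → the adjuvanted vaccine
65-plus: the adjuvanted vaccine 289/704 = 41.1%, the two-dose vaccine 20/77 = 26.0% → the adjuvanted vaccine
Overall: the adjuvanted vaccine 459/1007 = 45.6%, the two-dose vaccine 600/1080 = 55.6% → the two-dose vaccine
The adjuvanted vaccine wins each age group but the two-dose vaccine wins overall — the comparison reverses. The adjuvanted vaccine's recipients skew toward 65-plus, which has a lower base rate.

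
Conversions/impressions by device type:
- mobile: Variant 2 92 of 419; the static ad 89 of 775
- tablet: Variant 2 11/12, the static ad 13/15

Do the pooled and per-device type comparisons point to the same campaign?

Yes

Mobile: Variant 2 92/419 = 22.0%, the static ad 89/775 = 11.5% → Variant 2
Tablet: Variant 2 11/12 = 91.7%, the static ad 13/15 = 86.7% → Variant 2
Overall: Variant 2 103/431 = 23.9%, the static ad 102/790 = 12.9% → Variant 2
Variant 2 wins overall and in every device group — no reversal.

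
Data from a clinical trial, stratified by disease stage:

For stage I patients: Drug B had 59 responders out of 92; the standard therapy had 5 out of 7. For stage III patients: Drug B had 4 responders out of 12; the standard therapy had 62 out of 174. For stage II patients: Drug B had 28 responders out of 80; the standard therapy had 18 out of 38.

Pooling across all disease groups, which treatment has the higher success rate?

Drug B

Stage I: Drug B 59/92 = 64.1%, the standard therapy 5/7 = 71.4% → the standard therapy
Stage III: Drug B 4/12 = 33.3%, the standard therapy 62/174 = 35.6% → the standard therapy
Stage II: Drug B 28/80 = 35.0%, the standard therapy 18/38 = 47.4% → the standard therapy
Overall: Drug B 91/184 = 49.5%, the standard therapy 85/219 = 38.8% → Drug B
(The standard therapy wins every disease group but Drug B wins overall — the standard therapy's patients skew toward the low-rate stage III group.)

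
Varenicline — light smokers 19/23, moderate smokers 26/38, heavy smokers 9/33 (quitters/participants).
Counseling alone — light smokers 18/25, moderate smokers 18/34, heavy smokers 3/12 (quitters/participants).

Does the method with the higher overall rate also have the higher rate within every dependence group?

Light smokers: varenicline 19/23 = 82.6%, counseling alone 18/25 = 72.0% → varenicline
Moderate smokers: varenicline 26/38 = 68.4%, counseling alone 18/34 = 52.9% → varenicline
Heavy smokers: varenicline 9/33 = 27.3%, counseling alone 3/12 = 25.0% → varenicline
Overall: varenicline 54/94 = 57.4%, counseling alone 39/71 = 54.9% → varenicline
Varenicline wins overall and in every dependence group — no reversal.

Yes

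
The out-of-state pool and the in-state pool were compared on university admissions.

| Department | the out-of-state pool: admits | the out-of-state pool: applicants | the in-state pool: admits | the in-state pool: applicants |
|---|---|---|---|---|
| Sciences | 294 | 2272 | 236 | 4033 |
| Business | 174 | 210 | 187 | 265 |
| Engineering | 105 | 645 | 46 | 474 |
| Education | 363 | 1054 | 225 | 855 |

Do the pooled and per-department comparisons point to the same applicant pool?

Sciences: the out-of-state pool 294/2272 = 12.9%, the in-state pool 236/4033 = 5.9% → the out-of-state pool
Business: the out-of-state pool 174/210 = 82.9%, the in-state pool 187/265 = 70.6% → the out-of-state pool
Engineering: the out-of-state pool 105/645 = 16.3%, the in-state pool 46/474 = 9.7% → the out-of-state pool
Education: the out-of-state pool 363/1054 = 34.4%, the in-state pool 225/855 = 26.3% → the out-of-state pool
Overall: the out-of-state pool 936/4181 = 22.4%, the in-state pool 694/5627 = 12.3% → the out-of-state pool
The out-of-state pool wins overall and in every department group — no reversal.

Yes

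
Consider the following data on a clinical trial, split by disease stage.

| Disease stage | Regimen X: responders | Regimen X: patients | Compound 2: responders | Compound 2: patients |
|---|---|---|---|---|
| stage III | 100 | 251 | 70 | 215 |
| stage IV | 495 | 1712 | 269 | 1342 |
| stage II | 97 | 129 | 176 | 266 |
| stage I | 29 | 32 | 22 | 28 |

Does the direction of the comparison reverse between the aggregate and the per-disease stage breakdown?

No

Stage III: Regimen X 100/251 = 39.8%, Compound 2 70/215 = 32.6% → Regimen X
Stage IV: Regimen X 495/1712 = 28.9%, Compound 2 269/1342 = 20.0% → Regimen X
Stage II: Regimen X 97/129 = 75.2%, Compound 2 176/266 = 66.2% → Regimen X
Stage I: Regimen X 29/32 = 90.6%, Compound 2 22/28 = 78.6% → Regimen X
Overall: Regimen X 721/2124 = 33.9%, Compound 2 537/1851 = 29.0% → Regimen X
Regimen X wins overall and in every disease group — no reversal.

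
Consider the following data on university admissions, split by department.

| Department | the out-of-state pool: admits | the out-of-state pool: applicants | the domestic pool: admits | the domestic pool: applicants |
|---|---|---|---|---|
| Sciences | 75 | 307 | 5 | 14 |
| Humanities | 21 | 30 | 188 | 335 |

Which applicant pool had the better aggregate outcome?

Sciences: the out-of-state pool 75/307 = 24.4%, the domestic pool 5/14 = 35.7% → the domestic pool
Humanities: the out-of-state pool 21/30 = 70.0%, the domestic pool 188/335 = 56.1% → the out-of-state pool
Overall: the out-of-state pool 96/337 = 28.5%, the domestic pool 193/349 = 55.3% → the domestic pool
(Neither sweeps every department group, but the domestic pool has the higher pooled rate.)

the domestic pool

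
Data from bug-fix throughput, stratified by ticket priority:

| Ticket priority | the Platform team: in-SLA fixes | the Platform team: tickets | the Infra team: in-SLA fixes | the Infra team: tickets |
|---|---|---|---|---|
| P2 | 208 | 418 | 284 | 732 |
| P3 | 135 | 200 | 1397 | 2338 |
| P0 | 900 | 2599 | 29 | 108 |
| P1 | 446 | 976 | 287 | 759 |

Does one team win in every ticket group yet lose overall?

Yes

P2: the Platform team 208/418 = 49.8%, the Infra team 284/732 = 38.8% → the Platform team
P3: the Platform team 135/200 = 67.5%, the Infra team 1397/2338 = 59.8% → the Platform team
P0: the Platform team 900/2599 = 34.6%, the Infra team 29/108 = 26.9% → the Platform team
P1: the Platform team 446/976 = 45.7%, the Infra team 287/759 = 37.8% → the Platform team
Overall: the Platform team 1689/4193 = 40.3%, the Infra team 1997/3937 = 50.7% → the Infra team
The Platform team wins each ticket group but the Infra team wins overall — the comparison reverses. The Platform team's tickets skew toward P0, which has a lower base rate.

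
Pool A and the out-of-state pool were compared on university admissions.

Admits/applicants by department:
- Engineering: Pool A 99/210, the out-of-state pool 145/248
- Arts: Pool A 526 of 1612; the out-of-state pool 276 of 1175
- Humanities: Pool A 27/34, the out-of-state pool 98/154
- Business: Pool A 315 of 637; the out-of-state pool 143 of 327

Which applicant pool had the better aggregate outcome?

Engineering: Pool A 99/210 = 47.1%, the out-of-state pool 145/248 = 58.5% → the out-of-state pool
Arts: Pool A 526/1612 = 32.6%, the out-of-state pool 276/1175 = 23.5% → Pool A
Humanities: Pool A 27/34 = 79.4%, the out-of-state pool 98/154 = 63.6% → Pool A
Business: Pool A 315/637 = 49.5%, the out-of-state pool 143/327 = 43.7% → Pool A
Overall: Pool A 967/2493 = 38.8%, the out-of-state pool 662/1904 = 34.8% → Pool A
(Neither sweeps every department group, but Pool A has the higher pooled rate.)

Pool A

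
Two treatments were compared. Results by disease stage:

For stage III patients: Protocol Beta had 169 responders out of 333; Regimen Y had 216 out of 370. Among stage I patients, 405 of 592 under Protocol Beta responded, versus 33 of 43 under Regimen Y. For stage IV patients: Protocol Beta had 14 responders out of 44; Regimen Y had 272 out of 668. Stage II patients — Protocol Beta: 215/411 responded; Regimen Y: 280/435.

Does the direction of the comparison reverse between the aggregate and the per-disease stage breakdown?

Stage III: Protocol Beta 169/333 = 50.8%, Regimen Y 216/370 = 58.4% → Regimen Y
Stage I: Protocol Beta 405/592 = 68.4%, Regimen Y 33/43 = 76.7% → Regimen Y
Stage IV: Protocol Beta 14/44 = 31.8%, Regimen Y 272/668 = 40.7% → Regimen Y
Stage II: Protocol Beta 215/411 = 52.3%, Regimen Y 280/435 = 64.4% → Regimen Y
Overall: Protocol Beta 803/1380 = 58.2%, Regimen Y 801/1516 = 52.8% → Protocol Beta
Regimen Y wins each disease group but Protocol Beta wins overall — the comparison reverses. Regimen Y's patients skew toward stage IV, which has a lower base rate.

Yes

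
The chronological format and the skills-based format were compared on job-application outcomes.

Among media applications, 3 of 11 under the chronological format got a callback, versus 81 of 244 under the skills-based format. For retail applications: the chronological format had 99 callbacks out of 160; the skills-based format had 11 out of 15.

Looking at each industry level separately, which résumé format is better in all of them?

Media: the chronological format 3/11 = 27.3%, the skills-based format 81/244 = 33.2% → the skills-based format
Retail: the chronological format 99/160 = 61.9%, the skills-based format 11/15 = 73.3% → the skills-based format
The skills-based format has the higher rate in both groups.

the skills-based format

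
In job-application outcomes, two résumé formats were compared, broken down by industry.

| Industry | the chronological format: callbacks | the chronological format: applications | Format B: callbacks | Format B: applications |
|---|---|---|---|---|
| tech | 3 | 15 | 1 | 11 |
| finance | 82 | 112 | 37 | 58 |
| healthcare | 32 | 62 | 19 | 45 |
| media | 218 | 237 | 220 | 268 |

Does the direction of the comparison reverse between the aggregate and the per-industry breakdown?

No

Tech: the chronological format 3/15 = 20.0%, Format B 1/11 = 9.1% → the chronological format
Finance: the chronological format 82/112 = 73.2%, Format B 37/58 = 63.8% → the chronological format
Healthcare: the chronological format 32/62 = 51.6%, Format B 19/45 = 42.2% → the chronological format
Media: the chronological format 218/237 = 92.0%, Format B 220/268 = 82.1% → the chronological format
Overall: the chronological format 335/426 = 78.6%, Format B 277/382 = 72.5% → the chronological format
The chronological format wins overall and in every industry group — no reversal.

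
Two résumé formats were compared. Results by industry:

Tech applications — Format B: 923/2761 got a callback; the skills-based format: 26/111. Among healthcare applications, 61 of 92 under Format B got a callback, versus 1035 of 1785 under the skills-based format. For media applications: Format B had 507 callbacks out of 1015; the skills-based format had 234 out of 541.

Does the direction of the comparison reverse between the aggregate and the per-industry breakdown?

Yes

Tech: Format B 923/2761 = 33.4%, the skills-based format 26/111 = 23.4% → Format B
Healthcare: Format B 61/92 = 66.3%, the skills-based format 1035/1785 = 58.0% → Format B
Media: Format B 507/1015 = 50.0%, the skills-based format 234/541 = 43.3% → Format B
Overall: Format B 1491/3868 = 38.5%, the skills-based format 1295/2437 = 53.1% → the skills-based format
Format B wins each industry group but the skills-based format wins overall — the comparison reverses. Format B's applications skew toward tech, which has a lower base rate.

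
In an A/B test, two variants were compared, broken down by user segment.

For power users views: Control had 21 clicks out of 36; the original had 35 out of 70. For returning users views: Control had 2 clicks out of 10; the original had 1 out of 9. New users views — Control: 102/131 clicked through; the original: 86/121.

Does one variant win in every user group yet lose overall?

Power users: Control 21/36 = 58.3%, the original 35/70 = 50.0% → Control
Returning users: Control 2/10 = 20.0%, the original 1/9 = 11.1% → Control
New users: Control 102/131 = 77.9%, the original 86/121 = 71.1% → Control
Overall: Control 125/177 = 70.6%, the original 122/200 = 61.0% → Control
Control wins overall and in every user group — no reversal.

No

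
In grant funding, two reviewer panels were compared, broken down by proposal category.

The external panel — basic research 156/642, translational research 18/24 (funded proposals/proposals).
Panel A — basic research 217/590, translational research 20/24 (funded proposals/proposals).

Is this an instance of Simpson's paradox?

No

Basic research: the external panel 156/642 = 24.3%, Panel A 217/590 = 36.8% → Panel A
Translational research: the external panel 18/24 = 75.0%, Panel A 20/24 = 83.3% → Panel A
Overall: the external panel 174/666 = 26.1%, Panel A 237/614 = 38.6% → Panel A
Panel A wins overall and in every proposal group — no reversal.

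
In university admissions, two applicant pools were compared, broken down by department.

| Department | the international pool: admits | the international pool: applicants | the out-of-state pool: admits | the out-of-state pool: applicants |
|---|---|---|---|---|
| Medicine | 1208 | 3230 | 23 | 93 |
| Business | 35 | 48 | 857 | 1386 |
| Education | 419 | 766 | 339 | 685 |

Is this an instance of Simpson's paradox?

Yes

Medicine: the international pool 1208/3230 = 37.4%, the out-of-state pool 23/93 = 24.7% → the international pool
Business: the international pool 35/48 = 72.9%, the out-of-state pool 857/1386 = 61.8% → the international pool
Education: the international pool 419/766 = 54.7%, the out-of-state pool 339/685 = 49.5% → the international pool
Overall: the international pool 1662/4044 = 41.1%, the out-of-state pool 1219/2164 = 56.3% → the out-of-state pool
The international pool wins each department group but the out-of-state pool wins overall — the comparison reverses. The international pool's applicants skew toward Medicine, which has a lower base rate.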